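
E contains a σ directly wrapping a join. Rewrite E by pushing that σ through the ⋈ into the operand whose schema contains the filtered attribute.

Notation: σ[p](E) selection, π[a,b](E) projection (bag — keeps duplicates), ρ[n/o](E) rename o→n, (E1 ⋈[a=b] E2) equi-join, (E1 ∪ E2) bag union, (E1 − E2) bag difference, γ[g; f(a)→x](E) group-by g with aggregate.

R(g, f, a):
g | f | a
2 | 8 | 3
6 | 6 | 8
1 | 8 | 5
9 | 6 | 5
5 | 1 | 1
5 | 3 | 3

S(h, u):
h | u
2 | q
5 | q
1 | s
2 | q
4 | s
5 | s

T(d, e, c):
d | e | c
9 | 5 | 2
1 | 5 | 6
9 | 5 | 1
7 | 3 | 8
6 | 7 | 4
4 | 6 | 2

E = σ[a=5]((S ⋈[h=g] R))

σ filters on a, owned by the right side.
E' = (S ⋈[h=g] σ[a=5](R))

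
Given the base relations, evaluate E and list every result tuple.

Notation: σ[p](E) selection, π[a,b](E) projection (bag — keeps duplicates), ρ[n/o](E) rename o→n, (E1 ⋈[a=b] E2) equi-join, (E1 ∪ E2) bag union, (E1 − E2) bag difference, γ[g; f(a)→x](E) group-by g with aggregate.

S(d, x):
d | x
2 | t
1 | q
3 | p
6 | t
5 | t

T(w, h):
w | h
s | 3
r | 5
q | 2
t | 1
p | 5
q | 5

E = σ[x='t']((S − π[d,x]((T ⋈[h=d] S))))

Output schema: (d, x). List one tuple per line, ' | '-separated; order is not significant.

Subexpression sizes:
  S → 5
  T → 6
  S → 5
  (T ⋈[h=d] S) → 6
  π[d,x]((T ⋈[h=d] S)) → 6
  (S − π[d,x]((T ⋈[h=d] S))) → 1
  σ[x='t']((S − π[d,x]((T ⋈[h=d] S)))) → 1

== RESULT ==
d | x
6 | t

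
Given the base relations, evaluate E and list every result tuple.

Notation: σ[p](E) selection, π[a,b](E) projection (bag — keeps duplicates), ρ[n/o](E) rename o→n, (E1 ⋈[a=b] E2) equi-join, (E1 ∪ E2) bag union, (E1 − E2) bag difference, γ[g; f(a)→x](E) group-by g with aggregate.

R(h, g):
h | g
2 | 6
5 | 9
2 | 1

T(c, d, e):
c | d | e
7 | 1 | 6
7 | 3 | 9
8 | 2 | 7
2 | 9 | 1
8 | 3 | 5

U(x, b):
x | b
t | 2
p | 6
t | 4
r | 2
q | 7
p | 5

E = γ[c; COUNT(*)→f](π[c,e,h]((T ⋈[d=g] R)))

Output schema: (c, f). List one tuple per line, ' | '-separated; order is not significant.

Subexpression sizes:
  T → 5
  R → 3
  (T ⋈[d=g] R) → 2
  π[c,e,h]((T ⋈[d=g] R)) → 2
  γ[c; COUNT(*)→f](π[c,e,h]((T ⋈[d=g] R))) → 2

== RESULT ==
c | f
2 | 1
7 | 1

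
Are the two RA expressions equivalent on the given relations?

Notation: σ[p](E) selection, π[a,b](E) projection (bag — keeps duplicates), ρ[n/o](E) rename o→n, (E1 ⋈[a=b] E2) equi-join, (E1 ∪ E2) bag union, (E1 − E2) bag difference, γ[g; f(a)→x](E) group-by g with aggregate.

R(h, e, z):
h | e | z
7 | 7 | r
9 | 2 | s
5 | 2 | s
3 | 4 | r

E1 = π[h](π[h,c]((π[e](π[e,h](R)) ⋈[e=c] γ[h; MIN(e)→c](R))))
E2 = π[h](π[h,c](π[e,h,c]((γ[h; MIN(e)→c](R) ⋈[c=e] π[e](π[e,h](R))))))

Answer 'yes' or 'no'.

E1 per-node cardinality:
  R → 4
  π[e,h](R) → 4
  π[e](π[e,h](R)) → 4
  R → 4
  γ[h; MIN(e)→c](R) → 4
  (π[e](π[e,h](R)) ⋈[e=c] γ[h; MIN(e)→c](R)) → 6
  π[h,c]((π[e](π[e,h](R)) ⋈[e=c] γ[h; MIN(e)→c](R))) → 6
  π[h](π[h,c]((π[e](π[e,h](R)) ⋈[e=c] γ[h; MIN(e)→c](R)))) → 6
E2 per-node cardinality:
  R → 4
  γ[h; MIN(e)→c](R) → 4
  R → 4
  π[e,h](R) → 4
  π[e](π[e,h](R)) → 4
  (γ[h; MIN(e)→c](R) ⋈[c=e] π[e](π[e,h](R))) → 6
  π[e,h,c]((γ[h; MIN(e)→c](R) ⋈[c=e] π[e](π[e,h](R)))) → 6
  π[h,c](π[e,h,c]((γ[h; MIN(e)→c](R) ⋈[c=e] π[e](π[e,h](R))))) → 6
  π[h](π[h,c](π[e,h,c]((γ[h; MIN(e)→c](R) ⋈[c=e] π[e](π[e,h](R)))))) → 6

E1 and E2 produce the same multiset:
h
3
5
5
7
9
9

yes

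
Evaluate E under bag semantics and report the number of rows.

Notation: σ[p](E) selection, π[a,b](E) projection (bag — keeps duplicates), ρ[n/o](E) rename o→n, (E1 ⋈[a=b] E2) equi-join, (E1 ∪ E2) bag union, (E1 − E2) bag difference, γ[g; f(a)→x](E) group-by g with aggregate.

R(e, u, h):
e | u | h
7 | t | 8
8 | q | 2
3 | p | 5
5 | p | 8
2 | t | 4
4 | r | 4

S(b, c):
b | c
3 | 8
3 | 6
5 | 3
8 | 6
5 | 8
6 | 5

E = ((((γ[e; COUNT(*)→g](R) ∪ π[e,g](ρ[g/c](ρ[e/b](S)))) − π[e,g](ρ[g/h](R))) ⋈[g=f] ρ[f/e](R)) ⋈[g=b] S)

Per-node cardinality:
  R → 6
  γ[e; COUNT(*)→g](R) → 6
  S → 6
  ρ[e/b](S) → 6
  ρ[g/c](ρ[e/b](S)) → 6
  π[e,g](ρ[g/c](ρ[e/b](S))) → 6
  (γ[e; COUNT(*)→g](R) ∪ π[e,g](ρ[g/c](ρ[e/b](S)))) → 12
  R → 6
  ρ[g/h](R) → 6
  π[e,g](ρ[g/h](R)) → 6
  ((γ[e; COUNT(*)→g](R) ∪ π[e,g](ρ[g/c](ρ[e/b](S)))) − π[e,g](ρ[g/h](R))) → 11
  R → 6
  ρ[f/e](R) → 6
  (((γ[e; COUNT(*)→g](R) ∪ π[e,g](ρ[g/c](ρ[e/b](S)))) − π[e,g](ρ[g/h](R))) ⋈[g=f] ρ[f/e](R)) → 3
  S → 6
  ((((γ[e; COUNT(*)→g](R) ∪ π[e,g](ρ[g/c](ρ[e/b](S)))) − π[e,g](ρ[g/h](R))) ⋈[g=f] ρ[f/e](R)) ⋈[g=b] S) → 5

|E| = 5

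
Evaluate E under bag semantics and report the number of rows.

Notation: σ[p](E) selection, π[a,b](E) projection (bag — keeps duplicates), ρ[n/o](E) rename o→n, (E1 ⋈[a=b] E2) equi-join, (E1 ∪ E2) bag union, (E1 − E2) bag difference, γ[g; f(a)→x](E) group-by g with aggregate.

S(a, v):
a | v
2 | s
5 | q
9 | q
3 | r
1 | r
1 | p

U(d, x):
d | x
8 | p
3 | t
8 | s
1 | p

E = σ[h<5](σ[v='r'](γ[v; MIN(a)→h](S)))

Subexpression sizes:
  S → 6
  γ[v; MIN(a)→h](S) → 4
  σ[v='r'](γ[v; MIN(a)→h](S)) → 1
  σ[h<5](σ[v='r'](γ[v; MIN(a)→h](S))) → 1

|E| = 1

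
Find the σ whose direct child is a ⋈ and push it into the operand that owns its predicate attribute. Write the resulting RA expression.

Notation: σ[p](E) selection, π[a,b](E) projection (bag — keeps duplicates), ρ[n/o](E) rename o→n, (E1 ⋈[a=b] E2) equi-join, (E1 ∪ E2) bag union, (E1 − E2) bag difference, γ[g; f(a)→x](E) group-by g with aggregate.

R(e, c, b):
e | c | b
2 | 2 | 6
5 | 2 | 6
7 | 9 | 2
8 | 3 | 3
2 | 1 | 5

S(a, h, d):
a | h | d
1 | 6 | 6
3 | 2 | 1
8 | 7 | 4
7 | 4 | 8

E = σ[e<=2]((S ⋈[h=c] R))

σ filters on e, owned by the right side.
E' = (S ⋈[h=c] σ[e<=2](R))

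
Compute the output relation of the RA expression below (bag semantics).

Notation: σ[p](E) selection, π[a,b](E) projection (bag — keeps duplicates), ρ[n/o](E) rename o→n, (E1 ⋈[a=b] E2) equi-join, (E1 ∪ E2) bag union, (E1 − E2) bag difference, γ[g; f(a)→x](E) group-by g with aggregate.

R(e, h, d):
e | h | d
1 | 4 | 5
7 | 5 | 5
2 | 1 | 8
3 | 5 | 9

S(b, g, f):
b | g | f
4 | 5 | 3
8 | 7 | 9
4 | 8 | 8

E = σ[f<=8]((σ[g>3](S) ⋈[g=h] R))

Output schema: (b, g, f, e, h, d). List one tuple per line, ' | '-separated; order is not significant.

Stepwise |·|:
  S → 3
  σ[g>3](S) → 3
  R → 4
  (σ[g>3](S) ⋈[g=h] R) → 2
  σ[f<=8]((σ[g>3](S) ⋈[g=h] R)) → 2

== RESULT ==
b | g | f | e | h | d
4 | 5 | 3 | 3 | 5 | 9
4 | 5 | 3 | 7 | 5 | 5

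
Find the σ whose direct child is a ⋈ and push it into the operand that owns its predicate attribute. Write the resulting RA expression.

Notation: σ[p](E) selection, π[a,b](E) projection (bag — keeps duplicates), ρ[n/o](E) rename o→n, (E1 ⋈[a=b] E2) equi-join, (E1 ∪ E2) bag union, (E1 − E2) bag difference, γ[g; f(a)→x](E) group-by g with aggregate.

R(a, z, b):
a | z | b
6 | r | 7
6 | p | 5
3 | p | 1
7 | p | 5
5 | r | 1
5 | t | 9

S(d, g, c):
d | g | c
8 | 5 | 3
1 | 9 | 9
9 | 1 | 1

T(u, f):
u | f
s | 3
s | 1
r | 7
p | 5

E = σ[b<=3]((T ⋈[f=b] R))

σ filters on b, owned by the right side.
E' = (T ⋈[f=b] σ[b<=3](R))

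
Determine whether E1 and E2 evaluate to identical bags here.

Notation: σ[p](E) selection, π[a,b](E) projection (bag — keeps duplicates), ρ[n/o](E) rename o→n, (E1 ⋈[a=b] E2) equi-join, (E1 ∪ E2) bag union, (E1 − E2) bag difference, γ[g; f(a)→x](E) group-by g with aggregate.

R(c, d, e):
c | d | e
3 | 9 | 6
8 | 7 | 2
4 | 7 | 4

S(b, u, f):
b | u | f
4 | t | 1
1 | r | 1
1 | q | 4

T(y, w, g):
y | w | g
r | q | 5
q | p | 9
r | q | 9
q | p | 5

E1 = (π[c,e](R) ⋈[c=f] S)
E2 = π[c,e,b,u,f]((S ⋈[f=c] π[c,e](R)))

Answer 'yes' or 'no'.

E1 per-node cardinality:
  R → 3
  π[c,e](R) → 3
  S → 3
  (π[c,e](R) ⋈[c=f] S) → 1
E2 per-node cardinality:
  S → 3
  R → 3
  π[c,e](R) → 3
  (S ⋈[f=c] π[c,e](R)) → 1
  π[c,e,b,u,f]((S ⋈[f=c] π[c,e](R))) → 1

E1 and E2 produce the same multiset:
c | e | b | u | f
4 | 4 | 1 | q | 4

yes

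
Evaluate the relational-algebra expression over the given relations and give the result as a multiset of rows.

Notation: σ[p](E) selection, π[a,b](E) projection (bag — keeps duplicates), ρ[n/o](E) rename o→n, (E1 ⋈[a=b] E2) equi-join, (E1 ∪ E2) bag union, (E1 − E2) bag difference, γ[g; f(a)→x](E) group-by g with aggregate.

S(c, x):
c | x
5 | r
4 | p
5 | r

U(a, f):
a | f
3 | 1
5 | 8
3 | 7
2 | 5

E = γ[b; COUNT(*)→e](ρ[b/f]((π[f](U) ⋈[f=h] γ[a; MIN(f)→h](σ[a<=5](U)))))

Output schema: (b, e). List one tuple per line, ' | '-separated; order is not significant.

Stepwise |·|:
  U → 4
  π[f](U) → 4
  U → 4
  σ[a<=5](U) → 4
  γ[a; MIN(f)→h](σ[a<=5](U)) → 3
  (π[f](U) ⋈[f=h] γ[a; MIN(f)→h](σ[a<=5](U))) → 3
  ρ[b/f]((π[f](U) ⋈[f=h] γ[a; MIN(f)→h](σ[a<=5](U)))) → 3
  γ[b; COUNT(*)→e](ρ[b/f]((π[f](U) ⋈[f=h] γ[a; MIN(f)→h](σ[a<=5](U))))) → 3

== RESULT ==
b | e
1 | 1
5 | 1
8 | 1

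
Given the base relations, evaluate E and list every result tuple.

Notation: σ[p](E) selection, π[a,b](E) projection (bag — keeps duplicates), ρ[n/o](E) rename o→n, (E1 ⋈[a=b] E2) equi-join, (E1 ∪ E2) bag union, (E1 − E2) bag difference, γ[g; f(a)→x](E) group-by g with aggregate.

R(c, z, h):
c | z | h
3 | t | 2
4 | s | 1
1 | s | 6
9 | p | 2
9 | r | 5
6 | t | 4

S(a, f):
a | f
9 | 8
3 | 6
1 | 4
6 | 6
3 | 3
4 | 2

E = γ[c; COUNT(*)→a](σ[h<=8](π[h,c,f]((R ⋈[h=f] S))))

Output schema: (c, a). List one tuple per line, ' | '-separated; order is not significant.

Row counts bottom-up:
  R → 6
  S → 6
  (R ⋈[h=f] S) → 5
  π[h,c,f]((R ⋈[h=f] S)) → 5
  σ[h<=8](π[h,c,f]((R ⋈[h=f] S))) → 5
  γ[c; COUNT(*)→a](σ[h<=8](π[h,c,f]((R ⋈[h=f] S)))) → 4

== RESULT ==
c | a
1 | 2
3 | 1
6 | 1
9 | 1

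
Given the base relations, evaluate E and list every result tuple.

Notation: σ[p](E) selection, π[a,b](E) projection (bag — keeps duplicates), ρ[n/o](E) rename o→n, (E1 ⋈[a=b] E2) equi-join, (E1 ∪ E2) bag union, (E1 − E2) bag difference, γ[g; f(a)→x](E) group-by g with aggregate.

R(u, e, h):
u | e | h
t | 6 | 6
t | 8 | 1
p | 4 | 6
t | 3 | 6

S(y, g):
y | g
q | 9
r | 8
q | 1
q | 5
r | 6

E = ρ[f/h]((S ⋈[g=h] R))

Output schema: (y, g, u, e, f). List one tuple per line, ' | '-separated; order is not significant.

Row counts bottom-up:
  S → 5
  R → 4
  (S ⋈[g=h] R) → 4
  ρ[f/h]((S ⋈[g=h] R)) → 4

== RESULT ==
y | g | u | e | f
q | 1 | t | 8 | 1
r | 6 | p | 4 | 6
r | 6 | t | 3 | 6
r | 6 | t | 6 | 6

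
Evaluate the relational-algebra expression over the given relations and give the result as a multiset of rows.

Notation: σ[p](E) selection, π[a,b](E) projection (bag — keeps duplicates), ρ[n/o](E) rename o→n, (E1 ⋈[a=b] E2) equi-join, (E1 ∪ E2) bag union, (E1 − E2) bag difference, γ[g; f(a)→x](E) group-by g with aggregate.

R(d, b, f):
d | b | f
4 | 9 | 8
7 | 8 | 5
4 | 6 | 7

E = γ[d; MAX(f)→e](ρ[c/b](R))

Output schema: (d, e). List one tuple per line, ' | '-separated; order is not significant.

Row counts bottom-up:
  R → 3
  ρ[c/b](R) → 3
  γ[d; MAX(f)→e](ρ[c/b](R)) → 2

== RESULT ==
d | e
4 | 8
7 | 5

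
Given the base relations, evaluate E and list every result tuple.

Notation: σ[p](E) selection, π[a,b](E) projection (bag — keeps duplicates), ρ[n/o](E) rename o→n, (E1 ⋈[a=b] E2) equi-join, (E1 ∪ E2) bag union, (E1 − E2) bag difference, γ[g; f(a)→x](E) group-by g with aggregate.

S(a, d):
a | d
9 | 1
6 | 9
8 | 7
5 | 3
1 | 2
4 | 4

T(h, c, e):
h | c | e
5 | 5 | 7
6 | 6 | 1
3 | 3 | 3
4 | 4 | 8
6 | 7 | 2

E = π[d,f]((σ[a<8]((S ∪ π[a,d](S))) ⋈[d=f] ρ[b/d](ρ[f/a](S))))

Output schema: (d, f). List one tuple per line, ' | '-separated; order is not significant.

Row counts bottom-up:
  S → 6
  S → 6
  π[a,d](S) → 6
  (S ∪ π[a,d](S)) → 12
  σ[a<8]((S ∪ π[a,d](S))) → 8
  S → 6
  ρ[f/a](S) → 6
  ρ[b/d](ρ[f/a](S)) → 6
  (σ[a<8]((S ∪ π[a,d](S))) ⋈[d=f] ρ[b/d](ρ[f/a](S))) → 4
  π[d,f]((σ[a<8]((S ∪ π[a,d](S))) ⋈[d=f] ρ[b/d](ρ[f/a](S)))) → 4

== RESULT ==
d | f
4 | 4
4 | 4
9 | 9
9 | 9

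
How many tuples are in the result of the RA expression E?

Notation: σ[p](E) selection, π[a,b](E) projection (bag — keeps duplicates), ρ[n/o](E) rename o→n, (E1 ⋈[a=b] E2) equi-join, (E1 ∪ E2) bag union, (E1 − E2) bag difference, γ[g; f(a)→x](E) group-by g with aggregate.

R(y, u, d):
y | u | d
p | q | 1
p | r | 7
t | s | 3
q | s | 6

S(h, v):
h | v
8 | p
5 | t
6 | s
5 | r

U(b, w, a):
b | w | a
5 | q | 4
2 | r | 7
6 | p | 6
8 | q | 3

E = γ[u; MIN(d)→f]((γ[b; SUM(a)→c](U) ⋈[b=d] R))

Subexpression sizes:
  U → 4
  γ[b; SUM(a)→c](U) → 4
  R → 4
  (γ[b; SUM(a)→c](U) ⋈[b=d] R) → 1
  γ[u; MIN(d)→f]((γ[b; SUM(a)→c](U) ⋈[b=d] R)) → 1

|E| = 1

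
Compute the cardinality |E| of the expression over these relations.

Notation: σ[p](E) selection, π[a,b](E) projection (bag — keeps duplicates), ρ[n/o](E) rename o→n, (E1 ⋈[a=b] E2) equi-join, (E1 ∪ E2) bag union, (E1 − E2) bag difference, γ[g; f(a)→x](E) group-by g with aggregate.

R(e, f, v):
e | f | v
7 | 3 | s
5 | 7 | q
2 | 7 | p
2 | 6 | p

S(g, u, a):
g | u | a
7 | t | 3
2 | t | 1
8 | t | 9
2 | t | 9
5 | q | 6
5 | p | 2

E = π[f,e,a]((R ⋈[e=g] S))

Row counts bottom-up:
  R → 4
  S → 6
  (R ⋈[e=g] S) → 7
  π[f,e,a]((R ⋈[e=g] S)) → 7

|E| = 7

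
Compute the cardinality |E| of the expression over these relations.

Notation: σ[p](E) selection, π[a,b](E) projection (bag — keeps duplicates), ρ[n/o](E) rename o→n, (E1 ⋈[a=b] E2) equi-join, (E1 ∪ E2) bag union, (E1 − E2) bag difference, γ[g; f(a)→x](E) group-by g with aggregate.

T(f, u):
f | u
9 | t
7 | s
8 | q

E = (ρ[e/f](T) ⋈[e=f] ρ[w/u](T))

Subexpression sizes:
  T → 3
  ρ[e/f](T) → 3
  T → 3
  ρ[w/u](T) → 3
  (ρ[e/f](T) ⋈[e=f] ρ[w/u](T)) → 3

|E| = 3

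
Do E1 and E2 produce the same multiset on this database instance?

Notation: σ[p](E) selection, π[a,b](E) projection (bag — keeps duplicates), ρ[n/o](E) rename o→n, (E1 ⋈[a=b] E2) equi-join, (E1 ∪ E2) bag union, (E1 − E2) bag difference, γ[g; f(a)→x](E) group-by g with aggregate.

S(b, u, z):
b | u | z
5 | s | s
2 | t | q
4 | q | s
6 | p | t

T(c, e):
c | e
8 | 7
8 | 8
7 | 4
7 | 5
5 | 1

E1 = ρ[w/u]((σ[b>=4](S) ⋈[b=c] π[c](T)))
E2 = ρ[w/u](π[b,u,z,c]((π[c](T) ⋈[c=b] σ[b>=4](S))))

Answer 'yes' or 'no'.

E1 row counts bottom-up:
  S → 4
  σ[b>=4](S) → 3
  T → 5
  π[c](T) → 5
  (σ[b>=4](S) ⋈[b=c] π[c](T)) → 1
  ρ[w/u]((σ[b>=4](S) ⋈[b=c] π[c](T))) → 1
E2 row counts bottom-up:
  T → 5
  π[c](T) → 5
  S → 4
  σ[b>=4](S) → 3
  (π[c](T) ⋈[c=b] σ[b>=4](S)) → 1
  π[b,u,z,c]((π[c](T) ⋈[c=b] σ[b>=4](S))) → 1
  ρ[w/u](π[b,u,z,c]((π[c](T) ⋈[c=b] σ[b>=4](S)))) → 1

E1 and E2 produce the same multiset:
b | w | z | c
5 | s | s | 5

yes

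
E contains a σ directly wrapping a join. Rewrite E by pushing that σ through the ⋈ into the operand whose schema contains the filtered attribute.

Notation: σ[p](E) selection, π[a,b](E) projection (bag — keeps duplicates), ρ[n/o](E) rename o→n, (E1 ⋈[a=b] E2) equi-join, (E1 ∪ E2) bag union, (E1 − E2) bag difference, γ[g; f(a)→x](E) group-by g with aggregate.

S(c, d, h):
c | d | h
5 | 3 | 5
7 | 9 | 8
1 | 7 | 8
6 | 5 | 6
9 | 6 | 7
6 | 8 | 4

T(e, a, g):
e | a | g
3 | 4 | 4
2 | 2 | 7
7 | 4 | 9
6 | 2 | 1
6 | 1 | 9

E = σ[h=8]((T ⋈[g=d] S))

σ filters on h, owned by the right side.
E' = (T ⋈[g=d] σ[h=8](S))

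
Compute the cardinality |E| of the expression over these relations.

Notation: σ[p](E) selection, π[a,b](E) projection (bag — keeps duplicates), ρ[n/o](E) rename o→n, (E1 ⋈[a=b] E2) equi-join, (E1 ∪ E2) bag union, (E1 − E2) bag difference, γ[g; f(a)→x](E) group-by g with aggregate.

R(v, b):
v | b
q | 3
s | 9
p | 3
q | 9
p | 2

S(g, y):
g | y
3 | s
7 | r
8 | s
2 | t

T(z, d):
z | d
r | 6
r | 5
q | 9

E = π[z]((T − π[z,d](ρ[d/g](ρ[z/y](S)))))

Row counts bottom-up:
  T → 3
  S → 4
  ρ[z/y](S) → 4
  ρ[d/g](ρ[z/y](S)) → 4
  π[z,d](ρ[d/g](ρ[z/y](S))) → 4
  (T − π[z,d](ρ[d/g](ρ[z/y](S)))) → 3
  π[z]((T − π[z,d](ρ[d/g](ρ[z/y](S))))) → 3

|E| = 3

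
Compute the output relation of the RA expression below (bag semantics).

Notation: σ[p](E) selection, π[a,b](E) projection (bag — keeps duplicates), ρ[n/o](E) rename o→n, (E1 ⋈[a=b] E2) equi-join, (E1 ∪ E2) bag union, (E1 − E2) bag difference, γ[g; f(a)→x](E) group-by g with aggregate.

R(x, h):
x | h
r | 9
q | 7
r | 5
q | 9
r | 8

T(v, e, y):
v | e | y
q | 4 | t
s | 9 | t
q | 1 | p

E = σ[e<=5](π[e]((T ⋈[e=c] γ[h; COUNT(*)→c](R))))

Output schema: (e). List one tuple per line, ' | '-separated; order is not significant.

Subexpression sizes:
  T → 3
  R → 5
  γ[h; COUNT(*)→c](R) → 4
  (T ⋈[e=c] γ[h; COUNT(*)→c](R)) → 3
  π[e]((T ⋈[e=c] γ[h; COUNT(*)→c](R))) → 3
  σ[e<=5](π[e]((T ⋈[e=c] γ[h; COUNT(*)→c](R)))) → 3

== RESULT ==
e
1
1
1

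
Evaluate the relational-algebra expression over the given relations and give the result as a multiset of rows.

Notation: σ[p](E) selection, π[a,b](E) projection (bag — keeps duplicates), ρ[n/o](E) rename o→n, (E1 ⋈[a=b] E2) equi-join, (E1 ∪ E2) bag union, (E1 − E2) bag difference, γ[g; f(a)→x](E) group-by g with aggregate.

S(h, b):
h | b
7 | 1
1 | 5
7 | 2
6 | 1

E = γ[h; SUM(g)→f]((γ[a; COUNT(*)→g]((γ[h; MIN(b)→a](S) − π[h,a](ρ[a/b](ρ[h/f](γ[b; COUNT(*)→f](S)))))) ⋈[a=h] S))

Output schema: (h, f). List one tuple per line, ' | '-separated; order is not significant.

Subexpression sizes:
  S → 4
  γ[h; MIN(b)→a](S) → 3
  S → 4
  γ[b; COUNT(*)→f](S) → 3
  ρ[h/f](γ[b; COUNT(*)→f](S)) → 3
  ρ[a/b](ρ[h/f](γ[b; COUNT(*)→f](S))) → 3
  π[h,a](ρ[a/b](ρ[h/f](γ[b; COUNT(*)→f](S)))) → 3
  (γ[h; MIN(b)→a](S) − π[h,a](ρ[a/b](ρ[h/f](γ[b; COUNT(*)→f](S))))) → 2
  γ[a; COUNT(*)→g]((γ[h; MIN(b)→a](S) − π[h,a](ρ[a/b](ρ[h/f](γ[b; COUNT(*)→f](S)))))) → 1
  S → 4
  (γ[a; COUNT(*)→g]((γ[h; MIN(b)→a](S) − π[h,a](ρ[a/b](ρ[h/f](γ[b; COUNT(*)→f](S)))))) ⋈[a=h] S) → 1
  γ[h; SUM(g)→f]((γ[a; COUNT(*)→g]((γ[h; MIN(b)→a](S) − π[h,a](ρ[a/b](ρ[h/f](γ[b; COUNT(*)→f](S)))))) ⋈[a=h] S)) → 1

== RESULT ==
h | f
1 | 2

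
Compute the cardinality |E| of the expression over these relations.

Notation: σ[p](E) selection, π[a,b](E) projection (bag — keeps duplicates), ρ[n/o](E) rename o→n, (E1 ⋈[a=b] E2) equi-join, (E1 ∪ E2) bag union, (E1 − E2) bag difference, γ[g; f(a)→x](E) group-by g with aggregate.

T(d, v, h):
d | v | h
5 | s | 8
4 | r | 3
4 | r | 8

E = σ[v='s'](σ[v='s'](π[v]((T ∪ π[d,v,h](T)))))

Subexpression sizes:
  T → 3
  T → 3
  π[d,v,h](T) → 3
  (T ∪ π[d,v,h](T)) → 6
  π[v]((T ∪ π[d,v,h](T))) → 6
  σ[v='s'](π[v]((T ∪ π[d,v,h](T)))) → 2
  σ[v='s'](σ[v='s'](π[v]((T ∪ π[d,v,h](T))))) → 2

|E| = 2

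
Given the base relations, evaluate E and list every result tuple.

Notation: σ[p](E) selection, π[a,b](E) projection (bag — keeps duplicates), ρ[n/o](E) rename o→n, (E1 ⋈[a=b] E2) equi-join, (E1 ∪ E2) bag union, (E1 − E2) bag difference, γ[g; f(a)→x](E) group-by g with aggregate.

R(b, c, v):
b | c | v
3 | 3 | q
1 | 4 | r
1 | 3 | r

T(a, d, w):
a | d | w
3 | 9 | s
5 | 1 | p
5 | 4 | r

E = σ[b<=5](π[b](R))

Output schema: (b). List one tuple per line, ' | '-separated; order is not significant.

Subexpression sizes:
  R → 3
  π[b](R) → 3
  σ[b<=5](π[b](R)) → 3

== RESULT ==
b
1
1
3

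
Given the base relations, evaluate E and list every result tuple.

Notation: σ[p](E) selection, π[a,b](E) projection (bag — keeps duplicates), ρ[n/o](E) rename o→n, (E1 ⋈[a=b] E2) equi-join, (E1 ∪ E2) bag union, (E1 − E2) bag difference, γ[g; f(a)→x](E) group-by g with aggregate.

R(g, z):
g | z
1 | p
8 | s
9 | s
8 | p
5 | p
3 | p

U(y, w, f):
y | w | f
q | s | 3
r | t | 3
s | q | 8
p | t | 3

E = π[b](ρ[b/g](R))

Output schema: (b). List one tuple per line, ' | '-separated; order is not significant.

Stepwise |·|:
  R → 6
  ρ[b/g](R) → 6
  π[b](ρ[b/g](R)) → 6

== RESULT ==
b
1
3
5
8
8
9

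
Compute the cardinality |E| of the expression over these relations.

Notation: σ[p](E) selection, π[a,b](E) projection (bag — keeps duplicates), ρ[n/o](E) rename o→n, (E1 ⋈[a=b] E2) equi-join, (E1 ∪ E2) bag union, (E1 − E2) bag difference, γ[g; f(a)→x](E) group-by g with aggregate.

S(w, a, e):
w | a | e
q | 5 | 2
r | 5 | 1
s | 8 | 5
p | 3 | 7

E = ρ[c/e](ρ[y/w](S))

Subexpression sizes:
  S → 4
  ρ[y/w](S) → 4
  ρ[c/e](ρ[y/w](S)) → 4

|E| = 4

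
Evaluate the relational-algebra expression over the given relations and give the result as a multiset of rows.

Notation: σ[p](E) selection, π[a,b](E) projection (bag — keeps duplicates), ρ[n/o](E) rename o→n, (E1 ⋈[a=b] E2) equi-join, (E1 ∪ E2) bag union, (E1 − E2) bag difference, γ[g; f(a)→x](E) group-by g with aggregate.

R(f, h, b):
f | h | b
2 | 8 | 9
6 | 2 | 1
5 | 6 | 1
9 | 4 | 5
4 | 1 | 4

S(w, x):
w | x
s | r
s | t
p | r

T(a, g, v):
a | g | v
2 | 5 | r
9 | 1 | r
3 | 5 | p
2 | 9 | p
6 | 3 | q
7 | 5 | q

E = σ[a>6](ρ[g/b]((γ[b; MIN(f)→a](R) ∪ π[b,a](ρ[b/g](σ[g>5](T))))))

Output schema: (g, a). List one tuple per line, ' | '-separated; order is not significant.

Per-node cardinality:
  R → 5
  γ[b; MIN(f)→a](R) → 4
  T → 6
  σ[g>5](T) → 1
  ρ[b/g](σ[g>5](T)) → 1
  π[b,a](ρ[b/g](σ[g>5](T))) → 1
  (γ[b; MIN(f)→a](R) ∪ π[b,a](ρ[b/g](σ[g>5](T)))) → 5
  ρ[g/b]((γ[b; MIN(f)→a](R) ∪ π[b,a](ρ[b/g](σ[g>5](T))))) → 5
  σ[a>6](ρ[g/b]((γ[b; MIN(f)→a](R) ∪ π[b,a](ρ[b/g](σ[g>5](T)))))) → 1

== RESULT ==
g | a
5 | 9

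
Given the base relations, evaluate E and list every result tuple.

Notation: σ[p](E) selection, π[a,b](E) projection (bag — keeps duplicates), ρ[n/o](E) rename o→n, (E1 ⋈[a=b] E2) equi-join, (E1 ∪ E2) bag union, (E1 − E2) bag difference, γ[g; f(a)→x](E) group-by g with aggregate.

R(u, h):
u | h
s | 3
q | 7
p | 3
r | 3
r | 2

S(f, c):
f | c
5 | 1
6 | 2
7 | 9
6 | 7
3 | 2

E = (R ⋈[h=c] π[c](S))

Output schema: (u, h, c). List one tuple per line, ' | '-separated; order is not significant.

Per-node cardinality:
  R → 5
  S → 5
  π[c](S) → 5
  (R ⋈[h=c] π[c](S)) → 3

== RESULT ==
u | h | c
q | 7 | 7
r | 2 | 2
r | 2 | 2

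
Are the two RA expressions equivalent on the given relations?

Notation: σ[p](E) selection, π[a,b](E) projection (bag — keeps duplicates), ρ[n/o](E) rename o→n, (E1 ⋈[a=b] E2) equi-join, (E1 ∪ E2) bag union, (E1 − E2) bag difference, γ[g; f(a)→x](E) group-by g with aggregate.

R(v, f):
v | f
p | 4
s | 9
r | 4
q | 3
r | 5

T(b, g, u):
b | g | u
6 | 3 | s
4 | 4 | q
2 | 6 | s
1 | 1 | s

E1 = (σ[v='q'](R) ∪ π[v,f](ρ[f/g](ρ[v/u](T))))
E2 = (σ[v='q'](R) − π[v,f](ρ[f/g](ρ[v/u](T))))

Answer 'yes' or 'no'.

E1 stepwise |·|:
  R → 5
  σ[v='q'](R) → 1
  T → 4
  ρ[v/u](T) → 4
  ρ[f/g](ρ[v/u](T)) → 4
  π[v,f](ρ[f/g](ρ[v/u](T))) → 4
  (σ[v='q'](R) ∪ π[v,f](ρ[f/g](ρ[v/u](T)))) → 5
E2 stepwise |·|:
  R → 5
  σ[v='q'](R) → 1
  T → 4
  ρ[v/u](T) → 4
  ρ[f/g](ρ[v/u](T)) → 4
  π[v,f](ρ[f/g](ρ[v/u](T))) → 4
  (σ[v='q'](R) − π[v,f](ρ[f/g](ρ[v/u](T)))) → 1

E1 result:
v | f
q | 3
q | 4
s | 1
s | 3
s | 6
E2 result:
v | f
q | 3
Witness: ('s', 6) appears 1× in E1 but 0× in E2.

no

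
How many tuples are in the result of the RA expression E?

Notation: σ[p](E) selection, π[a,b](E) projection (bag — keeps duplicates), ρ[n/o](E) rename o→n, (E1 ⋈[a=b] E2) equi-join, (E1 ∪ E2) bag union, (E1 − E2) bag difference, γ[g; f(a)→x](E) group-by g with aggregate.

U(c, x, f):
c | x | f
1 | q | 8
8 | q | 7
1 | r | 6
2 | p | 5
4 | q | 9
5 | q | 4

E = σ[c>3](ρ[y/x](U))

Stepwise |·|:
  U → 6
  ρ[y/x](U) → 6
  σ[c>3](ρ[y/x](U)) → 3

|E| = 3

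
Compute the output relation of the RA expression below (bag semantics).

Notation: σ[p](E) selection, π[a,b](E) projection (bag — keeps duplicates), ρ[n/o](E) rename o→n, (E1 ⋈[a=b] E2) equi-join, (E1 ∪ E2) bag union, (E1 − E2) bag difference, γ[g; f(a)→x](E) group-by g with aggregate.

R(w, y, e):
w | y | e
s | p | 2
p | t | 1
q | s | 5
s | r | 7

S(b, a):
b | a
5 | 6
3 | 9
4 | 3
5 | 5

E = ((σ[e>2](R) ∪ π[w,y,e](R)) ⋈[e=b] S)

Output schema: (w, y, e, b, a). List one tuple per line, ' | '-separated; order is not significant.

Stepwise |·|:
  R → 4
  σ[e>2](R) → 2
  R → 4
  π[w,y,e](R) → 4
  (σ[e>2](R) ∪ π[w,y,e](R)) → 6
  S → 4
  ((σ[e>2](R) ∪ π[w,y,e](R)) ⋈[e=b] S) → 4

== RESULT ==
w | y | e | b | a
q | s | 5 | 5 | 5
q | s | 5 | 5 | 5
q | s | 5 | 5 | 6
q | s | 5 | 5 | 6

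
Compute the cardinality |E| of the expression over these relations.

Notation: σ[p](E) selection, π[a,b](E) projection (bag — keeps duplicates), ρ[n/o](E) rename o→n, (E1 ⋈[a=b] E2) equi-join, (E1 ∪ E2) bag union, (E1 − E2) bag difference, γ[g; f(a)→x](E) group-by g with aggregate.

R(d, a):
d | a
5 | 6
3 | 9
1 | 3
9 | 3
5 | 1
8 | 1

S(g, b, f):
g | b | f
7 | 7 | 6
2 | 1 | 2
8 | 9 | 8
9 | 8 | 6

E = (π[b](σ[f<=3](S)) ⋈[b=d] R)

Row counts bottom-up:
  S → 4
  σ[f<=3](S) → 1
  π[b](σ[f<=3](S)) → 1
  R → 6
  (π[b](σ[f<=3](S)) ⋈[b=d] R) → 1

|E| = 1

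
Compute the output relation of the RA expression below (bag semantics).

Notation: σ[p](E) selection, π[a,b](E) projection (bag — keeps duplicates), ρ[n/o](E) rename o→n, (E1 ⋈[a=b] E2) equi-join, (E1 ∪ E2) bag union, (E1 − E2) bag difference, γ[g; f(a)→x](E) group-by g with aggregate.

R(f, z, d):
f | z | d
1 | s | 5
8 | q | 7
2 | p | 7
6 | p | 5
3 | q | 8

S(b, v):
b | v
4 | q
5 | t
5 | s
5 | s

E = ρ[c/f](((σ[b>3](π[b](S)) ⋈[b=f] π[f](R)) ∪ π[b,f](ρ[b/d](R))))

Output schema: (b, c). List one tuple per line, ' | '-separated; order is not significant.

Row counts bottom-up:
  S → 4
  π[b](S) → 4
  σ[b>3](π[b](S)) → 4
  R → 5
  π[f](R) → 5
  (σ[b>3](π[b](S)) ⋈[b=f] π[f](R)) → 0
  R → 5
  ρ[b/d](R) → 5
  π[b,f](ρ[b/d](R)) → 5
  ((σ[b>3](π[b](S)) ⋈[b=f] π[f](R)) ∪ π[b,f](ρ[b/d](R))) → 5
  ρ[c/f](((σ[b>3](π[b](S)) ⋈[b=f] π[f](R)) ∪ π[b,f](ρ[b/d](R)))) → 5

== RESULT ==
b | c
5 | 1
5 | 6
7 | 2
7 | 8
8 | 3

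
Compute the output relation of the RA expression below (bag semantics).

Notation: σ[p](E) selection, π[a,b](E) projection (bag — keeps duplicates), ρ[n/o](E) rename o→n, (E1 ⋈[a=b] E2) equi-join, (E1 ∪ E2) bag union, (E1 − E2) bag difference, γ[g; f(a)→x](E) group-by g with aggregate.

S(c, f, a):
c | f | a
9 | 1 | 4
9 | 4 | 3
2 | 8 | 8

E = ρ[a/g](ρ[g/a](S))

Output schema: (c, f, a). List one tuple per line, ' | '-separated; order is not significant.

Subexpression sizes:
  S → 3
  ρ[g/a](S) → 3
  ρ[a/g](ρ[g/a](S)) → 3

== RESULT ==
c | f | a
2 | 8 | 8
9 | 1 | 4
9 | 4 | 3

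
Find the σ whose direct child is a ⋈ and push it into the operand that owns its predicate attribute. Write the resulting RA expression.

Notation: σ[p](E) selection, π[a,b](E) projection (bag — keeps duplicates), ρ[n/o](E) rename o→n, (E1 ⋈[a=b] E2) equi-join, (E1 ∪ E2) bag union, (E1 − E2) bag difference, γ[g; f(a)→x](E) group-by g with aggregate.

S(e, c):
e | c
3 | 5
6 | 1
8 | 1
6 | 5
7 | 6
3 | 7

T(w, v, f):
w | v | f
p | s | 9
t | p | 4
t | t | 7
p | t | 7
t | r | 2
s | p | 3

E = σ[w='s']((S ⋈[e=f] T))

σ filters on w, owned by the right side.
E' = (S ⋈[e=f] σ[w='s'](T))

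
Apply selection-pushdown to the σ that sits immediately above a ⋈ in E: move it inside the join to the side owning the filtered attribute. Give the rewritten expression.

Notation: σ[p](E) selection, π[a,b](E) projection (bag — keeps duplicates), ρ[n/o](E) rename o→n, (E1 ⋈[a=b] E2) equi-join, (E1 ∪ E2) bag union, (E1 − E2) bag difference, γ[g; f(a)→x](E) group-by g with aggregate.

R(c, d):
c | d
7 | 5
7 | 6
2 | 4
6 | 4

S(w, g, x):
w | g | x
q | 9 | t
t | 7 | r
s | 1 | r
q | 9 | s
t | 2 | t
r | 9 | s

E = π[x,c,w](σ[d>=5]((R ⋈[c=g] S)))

σ filters on d, owned by the left side.
E' = π[x,c,w]((σ[d>=5](R) ⋈[c=g] S))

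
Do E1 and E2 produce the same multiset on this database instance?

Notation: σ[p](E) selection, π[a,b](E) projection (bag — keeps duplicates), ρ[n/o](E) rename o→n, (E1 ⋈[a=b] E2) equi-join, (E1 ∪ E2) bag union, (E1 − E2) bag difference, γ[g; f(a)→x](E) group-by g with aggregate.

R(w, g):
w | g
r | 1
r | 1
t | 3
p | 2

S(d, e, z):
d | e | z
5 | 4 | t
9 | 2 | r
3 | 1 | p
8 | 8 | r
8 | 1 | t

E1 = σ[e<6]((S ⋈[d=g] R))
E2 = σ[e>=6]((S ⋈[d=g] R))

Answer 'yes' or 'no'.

E1 stepwise |·|:
  S → 5
  R → 4
  (S ⋈[d=g] R) → 1
  σ[e<6]((S ⋈[d=g] R)) → 1
E2 stepwise |·|:
  S → 5
  R → 4
  (S ⋈[d=g] R) → 1
  σ[e>=6]((S ⋈[d=g] R)) → 0

E1 result:
d | e | z | w | g
3 | 1 | p | t | 3
E2 result:
d | e | z | w | g
(0 rows)
Witness: (3, 1, 'p', 't', 3) appears 1× in E1 but 0× in E2.

no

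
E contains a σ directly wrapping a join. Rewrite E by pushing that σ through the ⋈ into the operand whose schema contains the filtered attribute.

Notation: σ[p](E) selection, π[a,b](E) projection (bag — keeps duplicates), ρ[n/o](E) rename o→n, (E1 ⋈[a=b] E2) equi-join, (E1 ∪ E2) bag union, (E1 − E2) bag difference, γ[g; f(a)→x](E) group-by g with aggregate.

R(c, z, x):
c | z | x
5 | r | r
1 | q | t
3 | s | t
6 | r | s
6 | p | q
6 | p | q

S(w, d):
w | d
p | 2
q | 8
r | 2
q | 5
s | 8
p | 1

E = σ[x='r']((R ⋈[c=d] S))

σ filters on x, owned by the left side.
E' = (σ[x='r'](R) ⋈[c=d] S)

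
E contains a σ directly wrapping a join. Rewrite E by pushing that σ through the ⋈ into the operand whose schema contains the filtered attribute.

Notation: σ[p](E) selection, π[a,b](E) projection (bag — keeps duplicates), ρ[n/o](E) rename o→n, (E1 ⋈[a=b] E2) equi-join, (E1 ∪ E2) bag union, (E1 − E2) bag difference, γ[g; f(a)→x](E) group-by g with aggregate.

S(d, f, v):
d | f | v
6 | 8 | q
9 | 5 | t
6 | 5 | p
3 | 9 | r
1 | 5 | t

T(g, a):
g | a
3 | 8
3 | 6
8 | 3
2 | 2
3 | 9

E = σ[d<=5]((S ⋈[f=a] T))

σ filters on d, owned by the left side.
E' = (σ[d<=5](S) ⋈[f=a] T)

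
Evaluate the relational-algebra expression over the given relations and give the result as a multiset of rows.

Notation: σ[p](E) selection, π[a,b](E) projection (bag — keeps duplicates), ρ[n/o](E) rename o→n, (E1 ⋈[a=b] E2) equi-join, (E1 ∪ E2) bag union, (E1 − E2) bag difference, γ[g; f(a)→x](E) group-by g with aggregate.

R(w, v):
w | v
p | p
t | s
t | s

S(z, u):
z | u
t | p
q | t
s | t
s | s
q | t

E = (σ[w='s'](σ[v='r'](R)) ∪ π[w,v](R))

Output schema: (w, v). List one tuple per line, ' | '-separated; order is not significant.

Stepwise |·|:
  R → 3
  σ[v='r'](R) → 0
  σ[w='s'](σ[v='r'](R)) → 0
  R → 3
  π[w,v](R) → 3
  (σ[w='s'](σ[v='r'](R)) ∪ π[w,v](R)) → 3

== RESULT ==
w | v
p | p
t | s
t | s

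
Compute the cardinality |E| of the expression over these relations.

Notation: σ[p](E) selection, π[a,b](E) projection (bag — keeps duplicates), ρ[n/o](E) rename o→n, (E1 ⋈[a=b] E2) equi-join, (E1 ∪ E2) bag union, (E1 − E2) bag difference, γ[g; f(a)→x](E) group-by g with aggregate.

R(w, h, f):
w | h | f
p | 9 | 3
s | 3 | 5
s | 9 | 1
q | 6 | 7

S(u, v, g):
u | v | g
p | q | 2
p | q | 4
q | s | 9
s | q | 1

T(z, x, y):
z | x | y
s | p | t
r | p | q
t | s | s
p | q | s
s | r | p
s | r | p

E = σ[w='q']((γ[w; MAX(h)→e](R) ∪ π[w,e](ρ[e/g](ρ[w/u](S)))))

Per-node cardinality:
  R → 4
  γ[w; MAX(h)→e](R) → 3
  S → 4
  ρ[w/u](S) → 4
  ρ[e/g](ρ[w/u](S)) → 4
  π[w,e](ρ[e/g](ρ[w/u](S))) → 4
  (γ[w; MAX(h)→e](R) ∪ π[w,e](ρ[e/g](ρ[w/u](S)))) → 7
  σ[w='q']((γ[w; MAX(h)→e](R) ∪ π[w,e](ρ[e/g](ρ[w/u](S))))) → 2

|E| = 2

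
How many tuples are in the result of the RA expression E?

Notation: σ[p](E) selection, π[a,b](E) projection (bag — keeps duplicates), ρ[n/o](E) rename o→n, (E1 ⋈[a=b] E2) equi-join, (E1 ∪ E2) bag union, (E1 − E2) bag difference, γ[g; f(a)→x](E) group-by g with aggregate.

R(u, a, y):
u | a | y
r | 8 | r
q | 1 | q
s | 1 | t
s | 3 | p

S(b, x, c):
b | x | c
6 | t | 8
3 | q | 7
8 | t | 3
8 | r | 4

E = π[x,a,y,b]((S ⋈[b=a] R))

Per-node cardinality:
  S → 4
  R → 4
  (S ⋈[b=a] R) → 3
  π[x,a,y,b]((S ⋈[b=a] R)) → 3

|E| = 3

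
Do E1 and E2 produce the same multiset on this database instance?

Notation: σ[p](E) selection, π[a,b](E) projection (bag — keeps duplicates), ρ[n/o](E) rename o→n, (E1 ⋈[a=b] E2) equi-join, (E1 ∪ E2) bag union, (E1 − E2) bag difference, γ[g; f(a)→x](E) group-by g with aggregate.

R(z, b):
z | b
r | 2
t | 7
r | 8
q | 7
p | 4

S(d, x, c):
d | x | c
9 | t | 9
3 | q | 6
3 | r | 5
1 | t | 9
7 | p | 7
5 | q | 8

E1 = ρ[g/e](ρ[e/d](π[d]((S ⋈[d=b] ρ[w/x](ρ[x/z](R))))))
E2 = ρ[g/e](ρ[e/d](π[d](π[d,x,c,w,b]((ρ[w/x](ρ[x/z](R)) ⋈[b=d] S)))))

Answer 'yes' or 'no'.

E1 stepwise |·|:
  S → 6
  R → 5
  ρ[x/z](R) → 5
  ρ[w/x](ρ[x/z](R)) → 5
  (S ⋈[d=b] ρ[w/x](ρ[x/z](R))) → 2
  π[d]((S ⋈[d=b] ρ[w/x](ρ[x/z](R)))) → 2
  ρ[e/d](π[d]((S ⋈[d=b] ρ[w/x](ρ[x/z](R))))) → 2
  ρ[g/e](ρ[e/d](π[d]((S ⋈[d=b] ρ[w/x](ρ[x/z](R)))))) → 2
E2 stepwise |·|:
  R → 5
  ρ[x/z](R) → 5
  ρ[w/x](ρ[x/z](R)) → 5
  S → 6
  (ρ[w/x](ρ[x/z](R)) ⋈[b=d] S) → 2
  π[d,x,c,w,b]((ρ[w/x](ρ[x/z](R)) ⋈[b=d] S)) → 2
  π[d](π[d,x,c,w,b]((ρ[w/x](ρ[x/z](R)) ⋈[b=d] S))) → 2
  ρ[e/d](π[d](π[d,x,c,w,b]((ρ[w/x](ρ[x/z](R)) ⋈[b=d] S)))) → 2
  ρ[g/e](ρ[e/d](π[d](π[d,x,c,w,b]((ρ[w/x](ρ[x/z](R)) ⋈[b=d] S))))) → 2

E1 and E2 produce the same multiset:
g
7
7

yes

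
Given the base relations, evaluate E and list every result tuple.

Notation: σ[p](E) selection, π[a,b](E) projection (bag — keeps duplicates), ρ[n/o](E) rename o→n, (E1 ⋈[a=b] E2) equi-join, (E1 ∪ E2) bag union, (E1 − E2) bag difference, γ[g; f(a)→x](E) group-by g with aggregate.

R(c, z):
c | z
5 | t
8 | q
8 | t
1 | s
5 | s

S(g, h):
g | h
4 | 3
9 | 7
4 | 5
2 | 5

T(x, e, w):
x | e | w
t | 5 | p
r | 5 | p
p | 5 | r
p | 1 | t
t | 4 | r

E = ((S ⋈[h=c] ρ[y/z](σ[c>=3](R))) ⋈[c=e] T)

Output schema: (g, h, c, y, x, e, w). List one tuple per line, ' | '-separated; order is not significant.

Per-node cardinality:
  S → 4
  R → 5
  σ[c>=3](R) → 4
  ρ[y/z](σ[c>=3](R)) → 4
  (S ⋈[h=c] ρ[y/z](σ[c>=3](R))) → 4
  T → 5
  ((S ⋈[h=c] ρ[y/z](σ[c>=3](R))) ⋈[c=e] T) → 12

== RESULT ==
g | h | c | y | x | e | w
2 | 5 | 5 | s | p | 5 | r
2 | 5 | 5 | s | r | 5 | p
2 | 5 | 5 | s | t | 5 | p
2 | 5 | 5 | t | p | 5 | r
2 | 5 | 5 | t | r | 5 | p
2 | 5 | 5 | t | t | 5 | p
4 | 5 | 5 | s | p | 5 | r
4 | 5 | 5 | s | r | 5 | p
4 | 5 | 5 | s | t | 5 | p
4 | 5 | 5 | t | p | 5 | r
4 | 5 | 5 | t | r | 5 | p
4 | 5 | 5 | t | t | 5 | p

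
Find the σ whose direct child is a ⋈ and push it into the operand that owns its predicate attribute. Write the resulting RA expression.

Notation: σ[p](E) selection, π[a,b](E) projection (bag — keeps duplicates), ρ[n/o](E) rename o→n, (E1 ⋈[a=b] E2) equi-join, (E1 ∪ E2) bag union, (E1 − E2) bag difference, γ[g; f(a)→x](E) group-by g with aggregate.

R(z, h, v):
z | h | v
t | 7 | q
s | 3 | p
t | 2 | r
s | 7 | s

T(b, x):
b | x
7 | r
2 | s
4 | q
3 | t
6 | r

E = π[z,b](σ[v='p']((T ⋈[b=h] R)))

σ filters on v, owned by the right side.
E' = π[z,b]((T ⋈[b=h] σ[v='p'](R)))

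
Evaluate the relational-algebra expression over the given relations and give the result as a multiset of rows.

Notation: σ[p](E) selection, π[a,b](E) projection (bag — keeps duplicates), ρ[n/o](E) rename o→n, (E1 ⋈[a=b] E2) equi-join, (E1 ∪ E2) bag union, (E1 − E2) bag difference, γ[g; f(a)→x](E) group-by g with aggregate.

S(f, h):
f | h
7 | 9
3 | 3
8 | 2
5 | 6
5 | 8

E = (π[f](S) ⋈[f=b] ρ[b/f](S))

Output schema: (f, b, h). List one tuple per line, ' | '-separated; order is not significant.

Subexpression sizes:
  S → 5
  π[f](S) → 5
  S → 5
  ρ[b/f](S) → 5
  (π[f](S) ⋈[f=b] ρ[b/f](S)) → 7

== RESULT ==
f | b | h
3 | 3 | 3
5 | 5 | 6
5 | 5 | 6
5 | 5 | 8
5 | 5 | 8
7 | 7 | 9
8 | 8 | 2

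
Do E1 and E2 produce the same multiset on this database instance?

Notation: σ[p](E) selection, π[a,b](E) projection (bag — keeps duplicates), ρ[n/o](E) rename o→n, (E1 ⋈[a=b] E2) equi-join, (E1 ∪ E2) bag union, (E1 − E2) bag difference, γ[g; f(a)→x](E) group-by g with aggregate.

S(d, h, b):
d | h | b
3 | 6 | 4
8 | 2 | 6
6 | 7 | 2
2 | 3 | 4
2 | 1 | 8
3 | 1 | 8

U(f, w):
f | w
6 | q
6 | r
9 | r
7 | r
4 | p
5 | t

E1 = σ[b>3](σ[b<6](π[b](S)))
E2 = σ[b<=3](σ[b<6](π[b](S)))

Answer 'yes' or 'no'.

E1 per-node cardinality:
  S → 6
  π[b](S) → 6
  σ[b<6](π[b](S)) → 3
  σ[b>3](σ[b<6](π[b](S))) → 2
E2 per-node cardinality:
  S → 6
  π[b](S) → 6
  σ[b<6](π[b](S)) → 3
  σ[b<=3](σ[b<6](π[b](S))) → 1

E1 result:
b
4
4
E2 result:
b
2
Witness: (2,) appears 0× in E1 but 1× in E2.

no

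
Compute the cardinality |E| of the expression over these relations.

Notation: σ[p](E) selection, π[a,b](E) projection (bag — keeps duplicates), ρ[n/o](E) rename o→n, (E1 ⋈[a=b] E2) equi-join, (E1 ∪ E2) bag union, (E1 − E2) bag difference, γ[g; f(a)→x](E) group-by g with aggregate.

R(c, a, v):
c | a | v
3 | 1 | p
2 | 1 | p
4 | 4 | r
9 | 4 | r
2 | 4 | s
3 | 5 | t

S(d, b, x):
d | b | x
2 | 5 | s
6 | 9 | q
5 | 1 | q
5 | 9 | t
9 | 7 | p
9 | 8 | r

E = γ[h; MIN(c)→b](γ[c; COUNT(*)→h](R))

Row counts bottom-up:
  R → 6
  γ[c; COUNT(*)→h](R) → 4
  γ[h; MIN(c)→b](γ[c; COUNT(*)→h](R)) → 2

|E| = 2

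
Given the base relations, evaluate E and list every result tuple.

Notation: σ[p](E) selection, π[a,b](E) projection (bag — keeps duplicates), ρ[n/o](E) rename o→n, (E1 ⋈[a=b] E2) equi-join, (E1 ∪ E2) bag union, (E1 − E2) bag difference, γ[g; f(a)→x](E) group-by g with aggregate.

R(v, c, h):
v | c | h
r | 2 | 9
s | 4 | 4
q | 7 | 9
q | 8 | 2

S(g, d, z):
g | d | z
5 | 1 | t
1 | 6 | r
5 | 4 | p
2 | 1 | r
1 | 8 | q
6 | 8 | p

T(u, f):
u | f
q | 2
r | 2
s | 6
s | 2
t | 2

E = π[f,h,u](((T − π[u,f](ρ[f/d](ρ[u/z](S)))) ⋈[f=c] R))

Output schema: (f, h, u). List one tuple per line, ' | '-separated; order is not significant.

Stepwise |·|:
  T → 5
  S → 6
  ρ[u/z](S) → 6
  ρ[f/d](ρ[u/z](S)) → 6
  π[u,f](ρ[f/d](ρ[u/z](S))) → 6
  (T − π[u,f](ρ[f/d](ρ[u/z](S)))) → 5
  R → 4
  ((T − π[u,f](ρ[f/d](ρ[u/z](S)))) ⋈[f=c] R) → 4
  π[f,h,u](((T − π[u,f](ρ[f/d](ρ[u/z](S)))) ⋈[f=c] R)) → 4

== RESULT ==
f | h | u
2 | 9 | q
2 | 9 | r
2 | 9 | s
2 | 9 | t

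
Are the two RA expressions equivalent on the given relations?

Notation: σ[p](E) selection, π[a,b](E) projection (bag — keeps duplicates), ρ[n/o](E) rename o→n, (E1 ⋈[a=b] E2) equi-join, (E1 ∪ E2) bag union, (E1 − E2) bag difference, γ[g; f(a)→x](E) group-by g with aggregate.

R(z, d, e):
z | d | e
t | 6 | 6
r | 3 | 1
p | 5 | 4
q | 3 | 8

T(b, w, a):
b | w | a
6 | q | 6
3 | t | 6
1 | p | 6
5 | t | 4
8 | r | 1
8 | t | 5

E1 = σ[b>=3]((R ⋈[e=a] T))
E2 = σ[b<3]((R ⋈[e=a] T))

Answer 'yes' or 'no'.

E1 per-node cardinality:
  R → 4
  T → 6
  (R ⋈[e=a] T) → 5
  σ[b>=3]((R ⋈[e=a] T)) → 4
E2 per-node cardinality:
  R → 4
  T → 6
  (R ⋈[e=a] T) → 5
  σ[b<3]((R ⋈[e=a] T)) → 1

E1 result:
z | d | e | b | w | a
p | 5 | 4 | 5 | t | 4
r | 3 | 1 | 8 | r | 1
t | 6 | 6 | 3 | t | 6
t | 6 | 6 | 6 | q | 6
E2 result:
z | d | e | b | w | a
t | 6 | 6 | 1 | p | 6
Witness: ('r', 3, 1, 8, 'r', 1) appears 1× in E1 but 0× in E2.

no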